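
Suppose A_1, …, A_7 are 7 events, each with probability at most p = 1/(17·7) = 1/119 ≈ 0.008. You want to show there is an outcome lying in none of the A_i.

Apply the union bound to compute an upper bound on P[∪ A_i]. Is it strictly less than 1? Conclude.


Union bound: P[∪_{i=1}^{7} A_i] ≤ Σ_i P[A_i] ≤ 7·p = 7·(1/119) = 1/17.
Numerically: 1/17 ≈ 0.059.
Is 1/17 < 1? YES.
Since P[∪ A_i] ≤ 1/17 < 1, the complement has P[∩ A_i^c] ≥ 1 − 1/17 = 16/17 > 0, so some outcome avoids every A_i.

7·p = 1/17 ≈ 0.059; existence CERTIFIED by the union bound.


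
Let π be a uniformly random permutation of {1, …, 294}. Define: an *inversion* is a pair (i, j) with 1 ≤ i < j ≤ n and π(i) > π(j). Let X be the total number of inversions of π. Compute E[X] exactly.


Write X = Σ X_I over the C(294, 2) = 43071 pairs i < j, with X_I the indicator of one inversion.
There are 43071 indicators.
For each fixed pair i < j, the values π(i) and π(j) are two distinct elements of {1, …, 294} in uniformly random order; by symmetry P[π(i) > π(j)] = 1/2.
By linearity: E[X] = 43071 · (1/2) = C(294, 2) · (1/2) = 43071/2 = 43071/2 ≈ 21535.5000.

E[X] = 43071/2 = 21535.5000.


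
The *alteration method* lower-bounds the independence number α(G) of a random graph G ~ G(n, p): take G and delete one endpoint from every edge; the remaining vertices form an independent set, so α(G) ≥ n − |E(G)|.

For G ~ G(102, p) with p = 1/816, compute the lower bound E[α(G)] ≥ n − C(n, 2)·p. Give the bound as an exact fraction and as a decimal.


E[|E(G)|] = C(102, 2)·p = 5151 · (1/816) = 101/16.
E[α(G)] ≥ n − E[|E(G)|] = 102 − 101/16 = 1531/16.
Numerically: ≈ 95.688.
(This is only a lower bound; the true E[α(G)] may be larger.)

E[α(G)] ≥ 1531/16 ≈ 95.688.


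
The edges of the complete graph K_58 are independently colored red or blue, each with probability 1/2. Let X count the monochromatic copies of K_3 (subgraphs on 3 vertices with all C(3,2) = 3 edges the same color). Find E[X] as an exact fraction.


Let X = Σ_S X_S over the C(58, 3) = 30856 subsets S of size 3, where X_S = 1 if the K_3 on S is monochromatic.
For a fixed S, the K_3 on S has C(3, 2) = 3 edges. P[all 3 edges red] = (1/2)^3, and likewise for blue, so P[monochromatic] = 2·(1/2)^3 = 2^{1 − 3} = 1/4.
By linearity: E[X] = C(58, 3) · 2^{1 − 3} = 30856 · 1/4 = 7714.
Numerically: E[X] ≈ 7714.000000.

E[X] = C(58,3)·2^(1−C(3,2)) = 7714 ≈ 7714.000000.


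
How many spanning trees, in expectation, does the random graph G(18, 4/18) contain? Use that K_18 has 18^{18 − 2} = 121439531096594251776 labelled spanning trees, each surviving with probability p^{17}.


K_18 has 18^{18 − 2} = 121439531096594251776 labelled spanning trees.
For each such spanning tree H, let X_H = 1 if all 17 edges of H are present in G. Then P[X_H = 1] = p^{17} = (2/9)^{17} = 131072/16677181699666569.
Summing the indicators: E[X] = Σ_H E[X_H] = 121439531096594251776 · p^{17} = 121439531096594251776 · 131072/16677181699666569 = 8589934592/9.
Numerically: E[X] ≈ 9.5444e+08.

E[X] = 121439531096594251776 · (2/9)^{17} = 8589934592/9 ≈ 9.5444e+08.


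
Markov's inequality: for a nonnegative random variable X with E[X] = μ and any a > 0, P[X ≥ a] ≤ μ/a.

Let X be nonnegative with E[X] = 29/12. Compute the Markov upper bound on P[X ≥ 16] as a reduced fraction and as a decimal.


μ = E[X] = 29/12, a = 16.
Markov: P[X ≥ 16] ≤ μ/a = (29/12)/16 = 29/192.
Numerically: ≈ 0.15104.
(Since a = 16 > μ = 2.41667, the bound 29/192 is < 1 and informative.)

P[X ≥ 16] ≤ 29/192 ≈ 0.15104.


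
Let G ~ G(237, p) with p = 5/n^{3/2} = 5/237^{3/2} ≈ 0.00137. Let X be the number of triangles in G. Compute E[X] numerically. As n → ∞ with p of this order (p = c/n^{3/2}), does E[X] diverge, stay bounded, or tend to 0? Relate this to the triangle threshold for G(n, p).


Number of potential triangles: C(237, 3) = 2190670.
Each occurs with probability p³ ≈ (0.00137)³ ≈ 2.57361e-09.
By linearity: E[X] = C(237, 3)·p³ ≈ 2190670 · 2.57361e-09 ≈ 0.006.
Since α = 3/2 > 1, p = c/n^{3/2} = o(1/n) is below the triangle threshold p ~ 1/n. Asymptotically E[X] ~ (c³/6)·n^{3(1−α)} = (5³/6)·n^{-1.5} → 0, so by Markov's inequality G has no triangles w.h.p.

E[X] ≈ 0.006; in regime p = Θ(1/n^{3/2}) E[X] tends to 0 (below the triangle threshold p ~ 1/n).


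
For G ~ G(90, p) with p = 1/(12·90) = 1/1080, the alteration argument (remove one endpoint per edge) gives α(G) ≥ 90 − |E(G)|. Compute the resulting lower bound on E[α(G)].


E[|E(G)|] = C(90, 2)·p = 4005 · (1/1080) = 89/24.
E[α(G)] ≥ n − E[|E(G)|] = 90 − 89/24 = 2071/24.
Numerically: ≈ 86.2917.
(This is only a lower bound; the true E[α(G)] may be larger.)

E[α(G)] ≥ 2071/24 ≈ 86.2917.


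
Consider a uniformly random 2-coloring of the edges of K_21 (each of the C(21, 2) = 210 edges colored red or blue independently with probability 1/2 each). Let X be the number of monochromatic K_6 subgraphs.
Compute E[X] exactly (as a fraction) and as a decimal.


Let X = Σ_S X_S over the C(21, 6) = 54264 subsets S of size 6, where X_S = 1 if the K_6 on S is monochromatic.
For a fixed S, the K_6 on S has C(6, 2) = 15 edges. P[all 15 edges red] = (1/2)^15, and likewise for blue, so P[monochromatic] = 2·(1/2)^15 = 2^{1 − 15} = 1/16384.
By linearity: E[X] = C(21, 6) · 2^{1 − 15} = 54264 · 1/16384 = 6783/2048.
Numerically: E[X] ≈ 3.31201.

E[X] = C(21,6)·2^(1−C(6,2)) = 6783/2048 ≈ 3.31201.


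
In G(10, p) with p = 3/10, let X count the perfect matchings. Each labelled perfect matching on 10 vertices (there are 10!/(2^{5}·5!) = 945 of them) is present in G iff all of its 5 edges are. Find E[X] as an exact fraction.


K_10 has 10!/(2^{5}·5!) = 945 labelled perfect matchings.
For each such perfect matching H, let X_H = 1 if all 5 edges of H are present in G. Then P[X_H = 1] = p^{5} = (3/10)^{5} = 243/100000.
By linearity: E[X] = Σ_H E[X_H] = 945 · p^{5} = 945 · 243/100000 = 45927/20000.
Numerically: E[X] ≈ 2.3.

E[X] = 945 · (3/10)^{5} = 45927/20000 ≈ 2.3.


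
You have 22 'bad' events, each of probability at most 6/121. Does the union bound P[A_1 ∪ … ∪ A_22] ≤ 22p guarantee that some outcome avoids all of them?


Union bound: P[∪_{i=1}^{22} A_i] ≤ Σ_i P[A_i] ≤ 22·p = 22·(6/121) = 12/11.
Numerically: 12/11 ≈ 1.091.
Is 12/11 < 1? NO.
Since the bound 12/11 is ≥ 1, the union bound is uninformative here; it does NOT by itself certify existence.

22·p = 12/11 ≈ 1.091; existence NOT certified by the union bound.


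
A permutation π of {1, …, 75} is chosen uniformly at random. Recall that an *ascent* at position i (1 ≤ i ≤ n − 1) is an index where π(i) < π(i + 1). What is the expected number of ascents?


Write X = Σ X_I over i = 1, …, 74, with X_I the indicator of one ascent.
There are 74 indicators.
For each fixed i, the pair (π(i), π(i+1)) is a uniformly random ordered pair of distinct values from {1, …, 75}; by symmetry P[π(i) < π(i+1)] = 1/2.
By linearity: E[X] = 74 · (1/2) = (75 − 1) · (1/2) = 37 ≈ 37.00000.

E[X] = 37 = 37.00000.


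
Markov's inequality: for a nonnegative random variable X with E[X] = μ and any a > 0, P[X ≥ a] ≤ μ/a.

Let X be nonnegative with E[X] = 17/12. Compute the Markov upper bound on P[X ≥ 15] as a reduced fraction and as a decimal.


μ = E[X] = 17/12, a = 15.
Markov: P[X ≥ 15] ≤ μ/a = (17/12)/15 = 17/180.
Numerically: ≈ 0.0944.
(Since a = 15 > μ = 1.4167, the bound 17/180 is < 1 and informative.)

P[X ≥ 15] ≤ 17/180 ≈ 0.0944.


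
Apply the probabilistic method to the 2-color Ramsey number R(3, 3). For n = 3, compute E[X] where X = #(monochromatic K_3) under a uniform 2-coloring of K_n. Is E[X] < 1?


E[X] = C(3, 3) · 2^{1 − 3} = 1 · 2^{−2} = 1/4.
As a reduced fraction: E[X] = 1/4 ≈ 0.2500000.
Is E[X] < 1? YES.
Since E[X] < 1, there exists a 2-coloring of K_{3} with no monochromatic K_3; hence R(3, 3) > 3.

E[X] = 1/4 ≈ 0.2500000; E[X] < 1, so R(3, 3) > 3.


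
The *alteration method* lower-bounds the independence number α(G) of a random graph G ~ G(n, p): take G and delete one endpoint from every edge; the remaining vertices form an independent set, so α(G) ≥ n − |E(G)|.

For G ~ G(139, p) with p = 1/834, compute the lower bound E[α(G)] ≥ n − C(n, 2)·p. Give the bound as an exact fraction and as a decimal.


E[|E(G)|] = C(139, 2)·p = 9591 · (1/834) = 23/2.
E[α(G)] ≥ n − E[|E(G)|] = 139 − 23/2 = 255/2.
Numerically: ≈ 127.50000.
(This is only a lower bound; the true E[α(G)] may be larger.)

E[α(G)] ≥ 255/2 ≈ 127.50000.


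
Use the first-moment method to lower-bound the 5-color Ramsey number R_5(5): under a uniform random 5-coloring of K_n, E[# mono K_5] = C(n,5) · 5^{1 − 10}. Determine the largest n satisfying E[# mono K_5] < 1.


We need C(n, 5) · 5^{1 − 10} < 1, i.e. C(n, 5) < 5^{10 − 1} = 1953125.
Check values of n near the boundary:
  n = 46: C(46, 5) = 1370754; 1370754 < 1953125? YES
  n = 47: C(47, 5) = 1533939; 1533939 < 1953125? YES
  n = 48: C(48, 5) = 1712304; 1712304 < 1953125? YES
  n = 49: C(49, 5) = 1906884; 1906884 < 1953125? YES
  n = 50: C(50, 5) = 2118760; 2118760 < 1953125? NO
  n = 51: C(51, 5) = 2349060; 2349060 < 1953125? NO
The largest n with C(n, 5) < 1953125 is n = 49 (where E[X] = 1906884/1953125 ≈ 0.976325). Hence R_5(5) > 49, i.e. R_5(5) ≥ 50.

Largest n = 49; hence R_5(5) > 49.


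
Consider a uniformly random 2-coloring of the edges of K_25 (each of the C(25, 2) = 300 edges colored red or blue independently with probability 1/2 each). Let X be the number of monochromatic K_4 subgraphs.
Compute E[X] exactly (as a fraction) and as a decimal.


Let X = Σ_S X_S over the C(25, 4) = 12650 subsets S of size 4, where X_S = 1 if the K_4 on S is monochromatic.
For a fixed S, the K_4 on S has C(4, 2) = 6 edges. P[all 6 edges red] = (1/2)^6, and likewise for blue, so P[monochromatic] = 2·(1/2)^6 = 2^{1 − 6} = 1/32.
By linearity of expectation: E[X] = C(25, 4) · 2^{1 − 6} = 12650 · 1/32 = 6325/16.
Numerically: E[X] ≈ 395.312.

E[X] = C(25,4)·2^(1−C(4,2)) = 6325/16 ≈ 395.312.


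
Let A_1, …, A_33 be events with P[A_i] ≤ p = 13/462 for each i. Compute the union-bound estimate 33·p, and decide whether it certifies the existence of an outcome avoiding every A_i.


Union bound: P[∪_{i=1}^{33} A_i] ≤ Σ_i P[A_i] ≤ 33·p = 33·(13/462) = 13/14.
Numerically: 13/14 ≈ 0.9286.
Is 13/14 < 1? YES.
Since P[∪ A_i] ≤ 13/14 < 1, the complement has P[∩ A_i^c] ≥ 1 − 13/14 = 1/14 > 0, so some outcome avoids every A_i.

33·p = 13/14 ≈ 0.9286; existence CERTIFIED by the union bound.


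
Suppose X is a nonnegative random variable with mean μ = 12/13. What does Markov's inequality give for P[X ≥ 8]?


μ = E[X] = 12/13, a = 8.
Markov: P[X ≥ 8] ≤ μ/a = (12/13)/8 = 3/26.
Numerically: ≈ 0.115.
(Since a = 8 > μ = 0.923, the bound 3/26 is < 1 and informative.)

P[X ≥ 8] ≤ 3/26 ≈ 0.115.


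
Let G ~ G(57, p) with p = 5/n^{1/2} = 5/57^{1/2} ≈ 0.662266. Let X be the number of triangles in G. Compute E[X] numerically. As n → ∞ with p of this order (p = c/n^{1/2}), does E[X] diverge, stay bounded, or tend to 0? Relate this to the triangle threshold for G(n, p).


Number of potential triangles: C(57, 3) = 29260.
Each occurs with probability p³ ≈ (0.662266)³ ≈ 2.90467622e-01.
By linearity: E[X] = C(57, 3)·p³ ≈ 29260 · 2.90467622e-01 ≈ 8499.082625.
Since α = 1/2 < 1, p = c/n^{1/2} ≫ 1/n is above the triangle threshold p ~ 1/n. Asymptotically E[X] ~ (c³/6)·n^{3(1−α)} = (5³/6)·n^{1.5} → ∞; triangles are abundant w.h.p.

E[X] ≈ 8499.082625; in regime p = Θ(1/n^{1/2}) E[X] diverges (above the triangle threshold p ~ 1/n).


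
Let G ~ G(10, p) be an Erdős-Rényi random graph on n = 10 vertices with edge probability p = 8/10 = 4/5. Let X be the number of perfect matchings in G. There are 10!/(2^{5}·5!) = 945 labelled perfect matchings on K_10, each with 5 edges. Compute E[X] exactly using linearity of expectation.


K_10 has 10!/(2^{5}·5!) = 945 labelled perfect matchings.
For each such perfect matching H, let X_H = 1 if all 5 edges of H are present in G. Then P[X_H = 1] = p^{5} = (4/5)^{5} = 1024/3125.
By linearity: E[X] = Σ_H E[X_H] = 945 · p^{5} = 945 · 1024/3125 = 193536/625.
Numerically: E[X] ≈ 310.

E[X] = 945 · (4/5)^{5} = 193536/625 ≈ 310.


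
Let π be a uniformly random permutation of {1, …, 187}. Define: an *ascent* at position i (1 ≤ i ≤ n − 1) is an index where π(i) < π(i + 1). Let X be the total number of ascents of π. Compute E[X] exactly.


Write X = Σ X_I over i = 1, …, 186, with X_I the indicator of one ascent.
There are 186 indicators.
For each fixed i, the pair (π(i), π(i+1)) is a uniformly random ordered pair of distinct values from {1, …, 187}; by symmetry P[π(i) < π(i+1)] = 1/2.
By linearity: E[X] = 186 · (1/2) = (187 − 1) · (1/2) = 93 ≈ 93.00000.

E[X] = 93 = 93.00000.


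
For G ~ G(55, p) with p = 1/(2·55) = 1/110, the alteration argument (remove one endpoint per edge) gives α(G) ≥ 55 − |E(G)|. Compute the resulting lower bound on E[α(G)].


E[|E(G)|] = C(55, 2)·p = 1485 · (1/110) = 27/2.
E[α(G)] ≥ n − E[|E(G)|] = 55 − 27/2 = 83/2.
Numerically: ≈ 41.500000.
(This is only a lower bound; the true E[α(G)] may be larger.)

E[α(G)] ≥ 83/2 ≈ 41.500000.


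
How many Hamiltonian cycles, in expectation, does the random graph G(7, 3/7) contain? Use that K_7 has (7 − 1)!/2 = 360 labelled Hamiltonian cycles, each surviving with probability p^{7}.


K_7 has (7 − 1)!/2 = 360 labelled Hamiltonian cycles.
For each such Hamiltonian cycle H, let X_H = 1 if all 7 edges of H are present in G. Then P[X_H = 1] = p^{7} = (3/7)^{7} = 2187/823543.
By linearity of expectation: E[X] = Σ_H E[X_H] = 360 · p^{7} = 360 · 2187/823543 = 787320/823543.
Numerically: E[X] ≈ 0.95602.

E[X] = 360 · (3/7)^{7} = 787320/823543 ≈ 0.95602.


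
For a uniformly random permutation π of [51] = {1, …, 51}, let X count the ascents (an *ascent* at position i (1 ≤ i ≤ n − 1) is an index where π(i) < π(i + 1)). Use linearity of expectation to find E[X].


Write X = Σ X_I over i = 1, …, 50, with X_I the indicator of one ascent.
There are 50 indicators.
For each fixed i, the pair (π(i), π(i+1)) is a uniformly random ordered pair of distinct values from {1, …, 51}; by symmetry P[π(i) < π(i+1)] = 1/2.
By linearity: E[X] = 50 · (1/2) = (51 − 1) · (1/2) = 25 ≈ 25.000000.

E[X] = 25 = 25.000000.


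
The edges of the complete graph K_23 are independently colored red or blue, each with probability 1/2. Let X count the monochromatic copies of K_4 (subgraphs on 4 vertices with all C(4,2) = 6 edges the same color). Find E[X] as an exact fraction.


Let X = Σ_S X_S over the C(23, 4) = 8855 subsets S of size 4, where X_S = 1 if the K_4 on S is monochromatic.
For a fixed S, the K_4 on S has C(4, 2) = 6 edges. P[all 6 edges red] = (1/2)^6, and likewise for blue, so P[monochromatic] = 2·(1/2)^6 = 2^{1 − 6} = 1/32.
By linearity: E[X] = C(23, 4) · 2^{1 − 6} = 8855 · 1/32 = 8855/32.
Numerically: E[X] ≈ 276.7188.

E[X] = C(23,4)·2^(1−C(4,2)) = 8855/32 ≈ 276.7188.


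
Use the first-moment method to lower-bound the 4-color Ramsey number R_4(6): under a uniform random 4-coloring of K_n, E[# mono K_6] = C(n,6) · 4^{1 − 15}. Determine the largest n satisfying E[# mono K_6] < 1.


We need C(n, 6) · 4^{1 − 15} < 1, i.e. C(n, 6) < 4^{15 − 1} = 268435456.
Check values of n near the boundary:
  n = 75: C(75, 6) = 201359550; 201359550 < 268435456? YES
  n = 76: C(76, 6) = 218618940; 218618940 < 268435456? YES
  n = 77: C(77, 6) = 237093780; 237093780 < 268435456? YES
  n = 78: C(78, 6) = 256851595; 256851595 < 268435456? YES
  n = 79: C(79, 6) = 277962685; 277962685 < 268435456? NO
  n = 80: C(80, 6) = 300500200; 300500200 < 268435456? NO
  n = 81: C(81, 6) = 324540216; 324540216 < 268435456? NO
The largest n with C(n, 6) < 268435456 is n = 78 (where E[X] = 256851595/268435456 ≈ 0.95685). Hence R_4(6) > 78, i.e. R_4(6) ≥ 79.

Largest n = 78; hence R_4(6) > 78.


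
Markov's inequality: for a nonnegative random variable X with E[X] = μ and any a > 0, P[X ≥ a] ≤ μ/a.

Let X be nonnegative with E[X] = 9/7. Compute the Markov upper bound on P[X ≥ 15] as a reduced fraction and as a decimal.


μ = E[X] = 9/7, a = 15.
Markov: P[X ≥ 15] ≤ μ/a = (9/7)/15 = 3/35.
Numerically: ≈ 0.0857.
(Since a = 15 > μ = 1.2857, the bound 3/35 is < 1 and informative.)

P[X ≥ 15] ≤ 3/35 ≈ 0.0857.


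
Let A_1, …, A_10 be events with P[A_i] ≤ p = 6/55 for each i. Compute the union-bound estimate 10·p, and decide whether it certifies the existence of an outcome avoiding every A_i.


Union bound: P[∪_{i=1}^{10} A_i] ≤ Σ_i P[A_i] ≤ 10·p = 10·(6/55) = 12/11.
Numerically: 12/11 ≈ 1.0909.
Is 12/11 < 1? NO.
Since the bound 12/11 is ≥ 1, the union bound is uninformative here; it does NOT by itself certify existence.

10·p = 12/11 ≈ 1.0909; existence NOT certified by the union bound.


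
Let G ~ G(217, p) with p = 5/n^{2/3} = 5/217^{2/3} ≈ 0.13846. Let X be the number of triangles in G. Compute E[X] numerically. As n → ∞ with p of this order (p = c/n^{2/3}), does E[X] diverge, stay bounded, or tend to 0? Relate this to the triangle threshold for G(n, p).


Number of potential triangles: C(217, 3) = 1679580.
Each occurs with probability p³ ≈ (0.13846)³ ≈ 2.6545478e-03.
By linearity: E[X] = C(217, 3)·p³ ≈ 1679580 · 2.6545478e-03 ≈ 4458.52535.
Since α = 2/3 < 1, p = c/n^{2/3} ≫ 1/n is above the triangle threshold p ~ 1/n. Asymptotically E[X] ~ (c³/6)·n^{3(1−α)} = (5³/6)·n^{1} → ∞; triangles are abundant w.h.p.

E[X] ≈ 4458.52535; in regime p = Θ(1/n^{2/3}) E[X] diverges (above the triangle threshold p ~ 1/n).


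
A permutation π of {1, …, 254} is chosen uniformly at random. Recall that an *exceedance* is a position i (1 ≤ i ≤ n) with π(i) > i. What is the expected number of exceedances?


Write X = Σ_{i=1}^{254} X_i, where X_i = 1_{π(i) > i}.
For each fixed i, π(i) is uniform over {1, …, 254} (marginal of a uniform permutation), so P[π(i) > i] = (n − i)/n. Summing: Σ_{i=1}^{254} (n − i)/n = (0 + 1 + … + 253)/254 = 254(254 − 1)/(2·254) = (254 − 1)/2.
Hence E[X] = Σ_{i=1}^{254} (254 − i)/254 = 253/2 ≈ 126.500000.

E[X] = 253/2 = 126.500000.


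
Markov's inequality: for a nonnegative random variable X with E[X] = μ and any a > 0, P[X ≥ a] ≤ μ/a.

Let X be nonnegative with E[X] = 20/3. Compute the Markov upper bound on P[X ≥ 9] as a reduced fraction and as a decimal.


μ = E[X] = 20/3, a = 9.
Markov: P[X ≥ 9] ≤ μ/a = (20/3)/9 = 20/27.
Numerically: ≈ 0.7407.
(Since a = 9 > μ = 6.6667, the bound 20/27 is < 1 and informative.)

P[X ≥ 9] ≤ 20/27 ≈ 0.7407.


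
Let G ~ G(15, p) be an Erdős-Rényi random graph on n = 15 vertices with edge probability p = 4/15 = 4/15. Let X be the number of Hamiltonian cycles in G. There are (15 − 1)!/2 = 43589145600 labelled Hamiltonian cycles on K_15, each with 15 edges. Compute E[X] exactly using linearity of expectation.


K_15 has (15 − 1)!/2 = 43589145600 labelled Hamiltonian cycles.
For each such Hamiltonian cycle H, let X_H = 1 if all 15 edges of H are present in G. Then P[X_H = 1] = p^{15} = (4/15)^{15} = 1073741824/437893890380859375.
By linearity of expectation: E[X] = Σ_H E[X_H] = 43589145600 · p^{15} = 43589145600 · 1073741824/437893890380859375 = 7704277975826432/72081298828125.
Numerically: E[X] ≈ 107.

E[X] = 43589145600 · (4/15)^{15} = 7704277975826432/72081298828125 ≈ 107.


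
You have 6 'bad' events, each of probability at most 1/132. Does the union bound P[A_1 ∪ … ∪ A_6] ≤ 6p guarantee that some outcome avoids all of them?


Union bound: P[∪_{i=1}^{6} A_i] ≤ Σ_i P[A_i] ≤ 6·p = 6·(1/132) = 1/22.
Numerically: 1/22 ≈ 0.045455.
Is 1/22 < 1? YES.
Since P[∪ A_i] ≤ 1/22 < 1, the complement has P[∩ A_i^c] ≥ 1 − 1/22 = 21/22 > 0, so some outcome avoids every A_i.

6·p = 1/22 ≈ 0.045455; existence CERTIFIED by the union bound.


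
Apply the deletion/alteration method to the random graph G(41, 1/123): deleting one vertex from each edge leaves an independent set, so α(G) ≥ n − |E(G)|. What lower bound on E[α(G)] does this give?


E[|E(G)|] = C(41, 2)·p = 820 · (1/123) = 20/3.
E[α(G)] ≥ n − E[|E(G)|] = 41 − 20/3 = 103/3.
Numerically: ≈ 34.33333.
(This is only a lower bound; the true E[α(G)] may be larger.)

E[α(G)] ≥ 103/3 ≈ 34.33333.


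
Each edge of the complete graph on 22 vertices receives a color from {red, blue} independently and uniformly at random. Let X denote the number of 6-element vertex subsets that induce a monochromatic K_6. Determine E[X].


Let X = Σ_S X_S over the C(22, 6) = 74613 subsets S of size 6, where X_S = 1 if the K_6 on S is monochromatic.
For a fixed S, the K_6 on S has C(6, 2) = 15 edges. P[all 15 edges red] = (1/2)^15, and likewise for blue, so P[monochromatic] = 2·(1/2)^15 = 2^{1 − 15} = 1/16384.
Summing: E[X] = C(22, 6) · 2^{1 − 15} = 74613 · 1/16384 = 74613/16384.
Numerically: E[X] ≈ 4.5540.

E[X] = C(22,6)·2^(1−C(6,2)) = 74613/16384 ≈ 4.5540.


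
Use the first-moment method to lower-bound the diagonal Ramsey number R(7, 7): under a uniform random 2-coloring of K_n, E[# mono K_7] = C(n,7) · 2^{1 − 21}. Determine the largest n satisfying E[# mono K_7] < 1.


We need C(n, 7) · 2^{1 − 21} < 1, i.e. C(n, 7) < 2^{21 − 1} = 1048576.
Check values of n near the boundary:
  n = 21: C(21, 7) = 116280; 116280 < 1048576? YES
  n = 22: C(22, 7) = 170544; 170544 < 1048576? YES
  n = 23: C(23, 7) = 245157; 245157 < 1048576? YES
  n = 24: C(24, 7) = 346104; 346104 < 1048576? YES
  n = 25: C(25, 7) = 480700; 480700 < 1048576? YES
  n = 26: C(26, 7) = 657800; 657800 < 1048576? YES
  n = 27: C(27, 7) = 888030; 888030 < 1048576? YES
  n = 28: C(28, 7) = 1184040; 1184040 < 1048576? NO
  n = 29: C(29, 7) = 1560780; 1560780 < 1048576? NO
The largest n with C(n, 7) < 1048576 is n = 27 (where E[X] = 444015/524288 ≈ 0.846891). Hence R(7, 7) > 27, i.e. R(7, 7) ≥ 28.

Largest n = 27; hence R(7, 7) > 27.


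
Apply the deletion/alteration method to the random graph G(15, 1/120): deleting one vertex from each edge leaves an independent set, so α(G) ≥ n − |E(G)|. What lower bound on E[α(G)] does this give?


E[|E(G)|] = C(15, 2)·p = 105 · (1/120) = 7/8.
E[α(G)] ≥ n − E[|E(G)|] = 15 − 7/8 = 113/8.
Numerically: ≈ 14.125000.
(This is only a lower bound; the true E[α(G)] may be larger.)

E[α(G)] ≥ 113/8 ≈ 14.125000.


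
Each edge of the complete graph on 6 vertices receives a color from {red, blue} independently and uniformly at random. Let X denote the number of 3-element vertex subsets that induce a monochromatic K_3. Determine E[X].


Let X = Σ_S X_S over the C(6, 3) = 20 subsets S of size 3, where X_S = 1 if the K_3 on S is monochromatic.
For a fixed S, the K_3 on S has C(3, 2) = 3 edges. P[all 3 edges red] = (1/2)^3, and likewise for blue, so P[monochromatic] = 2·(1/2)^3 = 2^{1 − 3} = 1/4.
Summing: E[X] = C(6, 3) · 2^{1 − 3} = 20 · 1/4 = 5.
Numerically: E[X] ≈ 5.000000.

E[X] = C(6,3)·2^(1−C(3,2)) = 5 ≈ 5.000000.


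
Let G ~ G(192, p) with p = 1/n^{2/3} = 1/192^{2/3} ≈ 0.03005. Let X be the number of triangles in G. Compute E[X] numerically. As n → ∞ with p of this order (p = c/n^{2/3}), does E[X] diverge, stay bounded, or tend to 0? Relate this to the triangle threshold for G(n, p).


Number of potential triangles: C(192, 3) = 1161280.
Each occurs with probability p³ ≈ (0.03005)³ ≈ 2.712674e-05.
By linearity: E[X] = C(192, 3)·p³ ≈ 1161280 · 2.712674e-05 ≈ 31.5017.
Since α = 2/3 < 1, p = c/n^{2/3} ≫ 1/n is above the triangle threshold p ~ 1/n. Asymptotically E[X] ~ (c³/6)·n^{3(1−α)} = (1³/6)·n^{1} → ∞; triangles are abundant w.h.p.

E[X] ≈ 31.5017; in regime p = Θ(1/n^{2/3}) E[X] diverges (above the triangle threshold p ~ 1/n).


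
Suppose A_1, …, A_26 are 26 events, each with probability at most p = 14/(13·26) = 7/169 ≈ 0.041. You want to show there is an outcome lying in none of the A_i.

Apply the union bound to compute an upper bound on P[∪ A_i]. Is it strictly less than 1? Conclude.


Union bound: P[∪_{i=1}^{26} A_i] ≤ Σ_i P[A_i] ≤ 26·p = 26·(7/169) = 14/13.
Numerically: 14/13 ≈ 1.077.
Is 14/13 < 1? NO.
Since the bound 14/13 is ≥ 1, the union bound is uninformative here; it does NOT by itself certify existence.

26·p = 14/13 ≈ 1.077; existence NOT certified by the union bound.


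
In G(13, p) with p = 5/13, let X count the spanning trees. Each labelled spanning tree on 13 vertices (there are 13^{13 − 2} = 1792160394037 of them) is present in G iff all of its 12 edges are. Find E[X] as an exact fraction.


K_13 has 13^{13 − 2} = 1792160394037 labelled spanning trees.
For each such spanning tree H, let X_H = 1 if all 12 edges of H are present in G. Then P[X_H = 1] = p^{12} = (5/13)^{12} = 244140625/23298085122481.
Summing the indicators: E[X] = Σ_H E[X_H] = 1792160394037 · p^{12} = 1792160394037 · 244140625/23298085122481 = 244140625/13.
Numerically: E[X] ≈ 1.88e+07.

E[X] = 1792160394037 · (5/13)^{12} = 244140625/13 ≈ 1.88e+07.


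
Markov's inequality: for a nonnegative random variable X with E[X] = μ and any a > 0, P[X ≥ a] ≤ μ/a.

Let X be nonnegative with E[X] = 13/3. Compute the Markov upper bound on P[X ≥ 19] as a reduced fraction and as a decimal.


μ = E[X] = 13/3, a = 19.
Markov: P[X ≥ 19] ≤ μ/a = (13/3)/19 = 13/57.
Numerically: ≈ 0.2281.
(Since a = 19 > μ = 4.3333, the bound 13/57 is < 1 and informative.)

P[X ≥ 19] ≤ 13/57 ≈ 0.2281.


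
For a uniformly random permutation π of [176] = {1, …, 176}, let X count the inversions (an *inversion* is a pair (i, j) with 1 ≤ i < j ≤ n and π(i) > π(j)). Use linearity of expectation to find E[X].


Write X = Σ X_I over the C(176, 2) = 15400 pairs i < j, with X_I the indicator of one inversion.
There are 15400 indicators.
For each fixed pair i < j, the values π(i) and π(j) are two distinct elements of {1, …, 176} in uniformly random order; by symmetry P[π(i) > π(j)] = 1/2.
By linearity: E[X] = 15400 · (1/2) = C(176, 2) · (1/2) = 15400/2 = 7700 ≈ 7700.000.

E[X] = 7700 = 7700.000.


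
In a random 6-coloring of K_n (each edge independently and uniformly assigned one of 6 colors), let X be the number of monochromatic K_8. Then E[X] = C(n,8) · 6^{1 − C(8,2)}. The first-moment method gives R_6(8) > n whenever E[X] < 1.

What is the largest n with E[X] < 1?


We need C(n, 8) · 6^{1 − 28} < 1, i.e. C(n, 8) < 6^{28 − 1} = 1023490369077469249536.
Check values of n near the boundary:
  n = 1593: C(1593, 8) = 1010555394551193970323; 1010555394551193970323 < 1023490369077469249536? YES
  n = 1594: C(1594, 8) = 1015652773590544255167; 1015652773590544255167 < 1023490369077469249536? YES
  n = 1595: C(1595, 8) = 1020772636343363633895; 1020772636343363633895 < 1023490369077469249536? YES
  n = 1596: C(1596, 8) = 1025915067760710553965; 1025915067760710553965 < 1023490369077469249536? NO
  n = 1597: C(1597, 8) = 1031080153060953275445; 1031080153060953275445 < 1023490369077469249536? NO
The largest n with C(n, 8) < 1023490369077469249536 is n = 1595 (where E[X] = 113419181815929292655/113721152119718805504 ≈ 0.9973446). Hence R_6(8) > 1595, i.e. R_6(8) ≥ 1596.

Largest n = 1595; hence R_6(8) > 1595.


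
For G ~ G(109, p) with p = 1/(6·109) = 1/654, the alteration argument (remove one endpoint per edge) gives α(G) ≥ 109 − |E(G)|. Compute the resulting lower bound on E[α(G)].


E[|E(G)|] = C(109, 2)·p = 5886 · (1/654) = 9.
E[α(G)] ≥ n − E[|E(G)|] = 109 − 9 = 100.
Numerically: ≈ 100.0000.
(This is only a lower bound; the true E[α(G)] may be larger.)

E[α(G)] ≥ 100 ≈ 100.0000.


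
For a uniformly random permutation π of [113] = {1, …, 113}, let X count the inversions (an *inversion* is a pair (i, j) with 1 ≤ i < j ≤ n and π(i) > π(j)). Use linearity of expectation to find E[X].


Write X = Σ X_I over the C(113, 2) = 6328 pairs i < j, with X_I the indicator of one inversion.
There are 6328 indicators.
For each fixed pair i < j, the values π(i) and π(j) are two distinct elements of {1, …, 113} in uniformly random order; by symmetry P[π(i) > π(j)] = 1/2.
By linearity: E[X] = 6328 · (1/2) = C(113, 2) · (1/2) = 6328/2 = 3164 ≈ 3164.000000.

E[X] = 3164 = 3164.000000.


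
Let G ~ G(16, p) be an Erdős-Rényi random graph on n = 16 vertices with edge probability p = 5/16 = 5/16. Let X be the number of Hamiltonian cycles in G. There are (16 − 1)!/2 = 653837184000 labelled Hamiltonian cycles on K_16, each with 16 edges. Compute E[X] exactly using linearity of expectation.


K_16 has (16 − 1)!/2 = 653837184000 labelled Hamiltonian cycles.
For each such Hamiltonian cycle H, let X_H = 1 if all 16 edges of H are present in G. Then P[X_H = 1] = p^{16} = (5/16)^{16} = 152587890625/18446744073709551616.
Summing the indicators: E[X] = Σ_H E[X_H] = 653837184000 · p^{16} = 653837184000 · 152587890625/18446744073709551616 = 97429332733154296875/18014398509481984.
Numerically: E[X] ≈ 5408.41.

E[X] = 653837184000 · (5/16)^{16} = 97429332733154296875/18014398509481984 ≈ 5408.41.


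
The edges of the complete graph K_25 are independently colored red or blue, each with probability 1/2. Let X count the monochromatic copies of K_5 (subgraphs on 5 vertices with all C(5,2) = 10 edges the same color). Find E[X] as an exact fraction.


Let X = Σ_S X_S over the C(25, 5) = 53130 subsets S of size 5, where X_S = 1 if the K_5 on S is monochromatic.
For a fixed S, the K_5 on S has C(5, 2) = 10 edges. P[all 10 edges red] = (1/2)^10, and likewise for blue, so P[monochromatic] = 2·(1/2)^10 = 2^{1 − 10} = 1/512.
Summing: E[X] = C(25, 5) · 2^{1 − 10} = 53130 · 1/512 = 26565/256.
Numerically: E[X] ≈ 103.7695.

E[X] = C(25,5)·2^(1−C(5,2)) = 26565/256 ≈ 103.7695.


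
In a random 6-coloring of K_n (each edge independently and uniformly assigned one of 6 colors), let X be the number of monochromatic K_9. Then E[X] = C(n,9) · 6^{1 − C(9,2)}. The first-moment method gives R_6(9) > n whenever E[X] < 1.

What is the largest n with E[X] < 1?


We need C(n, 9) · 6^{1 − 36} < 1, i.e. C(n, 9) < 6^{36 − 1} = 1719070799748422591028658176.
Check values of n near the boundary:
  n = 4405: C(4405, 9) = 1706862792900636302463627150; 1706862792900636302463627150 < 1719070799748422591028658176? YES
  n = 4406: C(4406, 9) = 1710356485221788389505285700; 1710356485221788389505285700 < 1719070799748422591028658176? YES
  n = 4407: C(4407, 9) = 1713856532599459170657070050; 1713856532599459170657070050 < 1719070799748422591028658176? YES
  n = 4408: C(4408, 9) = 1717362945146264156457459600; 1717362945146264156457459600 < 1719070799748422591028658176? YES
  n = 4409: C(4409, 9) = 1720875732988608787686577131; 1720875732988608787686577131 < 1719070799748422591028658176? NO
  n = 4410: C(4410, 9) = 1724394906266704102180823710; 1724394906266704102180823710 < 1719070799748422591028658176? NO
The largest n with C(n, 9) < 1719070799748422591028658176 is n = 4408 (where E[X] = 35778394690547169926197075/35813974994758803979763712 ≈ 0.999). Hence R_6(9) > 4408, i.e. R_6(9) ≥ 4409.

Largest n = 4408; hence R_6(9) > 4408.


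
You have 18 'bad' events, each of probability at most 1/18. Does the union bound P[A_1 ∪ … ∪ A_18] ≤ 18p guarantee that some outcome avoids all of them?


Union bound: P[∪_{i=1}^{18} A_i] ≤ Σ_i P[A_i] ≤ 18·p = 18·(1/18) = 1.
Numerically: 1 ≈ 1.0000000.
Is 1 < 1? NO.
Since the bound 1 is ≥ 1, the union bound is uninformative here; it does NOT by itself certify existence.

18·p = 1 ≈ 1.0000000; existence NOT certified by the union bound.


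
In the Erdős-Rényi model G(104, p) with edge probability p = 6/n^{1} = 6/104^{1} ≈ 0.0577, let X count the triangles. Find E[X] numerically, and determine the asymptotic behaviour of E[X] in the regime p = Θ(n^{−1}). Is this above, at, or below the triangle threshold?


Number of potential triangles: C(104, 3) = 182104.
Each occurs with probability p³ ≈ (0.0577)³ ≈ 1.92023e-04.
By linearity: E[X] = C(104, 3)·p³ ≈ 182104 · 1.92023e-04 ≈ 34.968.
Here α = 1, so p = 6/n is exactly at the triangle threshold p ~ 1/n. Asymptotically E[X] → c³/6 = 6³/6 = 36 ≈ 36.000, a bounded constant. In this regime the triangle count is asymptotically Poisson(c³/6).

E[X] ≈ 34.968; in regime p = Θ(1/n^{1}) E[X] stays bounded (at the triangle threshold p ~ 1/n).


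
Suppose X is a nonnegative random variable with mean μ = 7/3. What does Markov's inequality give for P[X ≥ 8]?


μ = E[X] = 7/3, a = 8.
Markov: P[X ≥ 8] ≤ μ/a = (7/3)/8 = 7/24.
Numerically: ≈ 0.291667.
(Since a = 8 > μ = 2.333333, the bound 7/24 is < 1 and informative.)

P[X ≥ 8] ≤ 7/24 ≈ 0.291667.


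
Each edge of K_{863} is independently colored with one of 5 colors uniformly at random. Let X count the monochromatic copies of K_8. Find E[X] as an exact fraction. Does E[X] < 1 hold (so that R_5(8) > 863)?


E[X] = C(863, 8) · 5^{1 − 28} = 7386423071602617757 · 5^{−27} = 7386423071602617757/7450580596923828125.
As a reduced fraction: E[X] = 7386423071602617757/7450580596923828125 ≈ 0.9913889.
Is E[X] < 1? YES.
Since E[X] < 1, there exists a 5-coloring of K_{863} with no monochromatic K_8; hence R_5(8) > 863.

E[X] = 7386423071602617757/7450580596923828125 ≈ 0.9913889; E[X] < 1, so R_5(8) > 863.


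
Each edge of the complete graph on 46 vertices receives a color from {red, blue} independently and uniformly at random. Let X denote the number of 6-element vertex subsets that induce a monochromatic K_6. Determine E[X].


Let X = Σ_S X_S over the C(46, 6) = 9366819 subsets S of size 6, where X_S = 1 if the K_6 on S is monochromatic.
For a fixed S, the K_6 on S has C(6, 2) = 15 edges. P[all 15 edges red] = (1/2)^15, and likewise for blue, so P[monochromatic] = 2·(1/2)^15 = 2^{1 − 15} = 1/16384.
Summing: E[X] = C(46, 6) · 2^{1 − 15} = 9366819 · 1/16384 = 9366819/16384.
Numerically: E[X] ≈ 571.705.

E[X] = C(46,6)·2^(1−C(6,2)) = 9366819/16384 ≈ 571.705.


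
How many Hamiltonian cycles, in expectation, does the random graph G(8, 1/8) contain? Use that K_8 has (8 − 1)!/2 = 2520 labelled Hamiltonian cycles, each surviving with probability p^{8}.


K_8 has (8 − 1)!/2 = 2520 labelled Hamiltonian cycles.
For each such Hamiltonian cycle H, let X_H = 1 if all 8 edges of H are present in G. Then P[X_H = 1] = p^{8} = (1/8)^{8} = 1/16777216.
By linearity of expectation: E[X] = Σ_H E[X_H] = 2520 · p^{8} = 2520 · 1/16777216 = 315/2097152.
Numerically: E[X] ≈ 0.000150204.

E[X] = 2520 · (1/8)^{8} = 315/2097152 ≈ 0.000150204.


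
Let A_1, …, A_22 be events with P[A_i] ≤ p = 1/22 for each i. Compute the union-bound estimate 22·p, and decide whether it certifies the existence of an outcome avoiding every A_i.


Union bound: P[∪_{i=1}^{22} A_i] ≤ Σ_i P[A_i] ≤ 22·p = 22·(1/22) = 1.
Numerically: 1 ≈ 1.000.
Is 1 < 1? NO.
Since the bound 1 is ≥ 1, the union bound is uninformative here; it does NOT by itself certify existence.

22·p = 1 ≈ 1.000; existence NOT certified by the union bound.


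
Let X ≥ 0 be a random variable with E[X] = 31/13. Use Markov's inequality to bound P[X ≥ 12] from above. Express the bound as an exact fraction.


μ = E[X] = 31/13, a = 12.
Markov: P[X ≥ 12] ≤ μ/a = (31/13)/12 = 31/156.
Numerically: ≈ 0.19872.
(Since a = 12 > μ = 2.38462, the bound 31/156 is < 1 and informative.)

P[X ≥ 12] ≤ 31/156 ≈ 0.19872.


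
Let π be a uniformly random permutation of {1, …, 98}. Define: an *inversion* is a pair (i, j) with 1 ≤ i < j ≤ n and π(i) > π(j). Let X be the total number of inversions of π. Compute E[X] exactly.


Write X = Σ X_I over the C(98, 2) = 4753 pairs i < j, with X_I the indicator of one inversion.
There are 4753 indicators.
For each fixed pair i < j, the values π(i) and π(j) are two distinct elements of {1, …, 98} in uniformly random order; by symmetry P[π(i) > π(j)] = 1/2.
By linearity: E[X] = 4753 · (1/2) = C(98, 2) · (1/2) = 4753/2 = 4753/2 ≈ 2376.500000.

E[X] = 4753/2 = 2376.500000.


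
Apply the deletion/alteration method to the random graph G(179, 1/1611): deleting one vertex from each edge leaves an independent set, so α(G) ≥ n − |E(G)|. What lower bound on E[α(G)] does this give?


E[|E(G)|] = C(179, 2)·p = 15931 · (1/1611) = 89/9.
E[α(G)] ≥ n − E[|E(G)|] = 179 − 89/9 = 1522/9.
Numerically: ≈ 169.111111.
(This is only a lower bound; the true E[α(G)] may be larger.)

E[α(G)] ≥ 1522/9 ≈ 169.111111.


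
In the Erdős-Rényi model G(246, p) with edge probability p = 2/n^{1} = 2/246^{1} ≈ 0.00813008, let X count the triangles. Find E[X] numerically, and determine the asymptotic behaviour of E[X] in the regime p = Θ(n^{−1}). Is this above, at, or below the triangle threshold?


Number of potential triangles: C(246, 3) = 2450980.
Each occurs with probability p³ ≈ (0.00813008)³ ≈ 5.37383918e-07.
By linearity: E[X] = C(246, 3)·p³ ≈ 2450980 · 5.37383918e-07 ≈ 1.317117.
Here α = 1, so p = 2/n is exactly at the triangle threshold p ~ 1/n. Asymptotically E[X] → c³/6 = 2³/6 = 4/3 ≈ 1.333333, a bounded constant. In this regime the triangle count is asymptotically Poisson(c³/6).

E[X] ≈ 1.317117; in regime p = Θ(1/n^{1}) E[X] stays bounded (at the triangle threshold p ~ 1/n).


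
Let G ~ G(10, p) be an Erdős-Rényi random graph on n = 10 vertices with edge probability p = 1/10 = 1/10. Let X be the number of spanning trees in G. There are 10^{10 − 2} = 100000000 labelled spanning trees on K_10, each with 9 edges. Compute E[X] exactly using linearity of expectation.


K_10 has 10^{10 − 2} = 100000000 labelled spanning trees.
For each such spanning tree H, let X_H = 1 if all 9 edges of H are present in G. Then P[X_H = 1] = p^{9} = (1/10)^{9} = 1/1000000000.
By linearity: E[X] = Σ_H E[X_H] = 100000000 · p^{9} = 100000000 · 1/1000000000 = 1/10.
Numerically: E[X] ≈ 0.1.

E[X] = 100000000 · (1/10)^{9} = 1/10 ≈ 0.1.


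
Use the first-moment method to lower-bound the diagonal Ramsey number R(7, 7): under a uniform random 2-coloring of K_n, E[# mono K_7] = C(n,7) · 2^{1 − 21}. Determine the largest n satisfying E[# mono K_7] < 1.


We need C(n, 7) · 2^{1 − 21} < 1, i.e. C(n, 7) < 2^{21 − 1} = 1048576.
Check values of n near the boundary:
  n = 21: C(21, 7) = 116280; 116280 < 1048576? YES
  n = 22: C(22, 7) = 170544; 170544 < 1048576? YES
  n = 23: C(23, 7) = 245157; 245157 < 1048576? YES
  n = 24: C(24, 7) = 346104; 346104 < 1048576? YES
  n = 25: C(25, 7) = 480700; 480700 < 1048576? YES
  n = 26: C(26, 7) = 657800; 657800 < 1048576? YES
  n = 27: C(27, 7) = 888030; 888030 < 1048576? YES
  n = 28: C(28, 7) = 1184040; 1184040 < 1048576? NO
  n = 29: C(29, 7) = 1560780; 1560780 < 1048576? NO
  n = 30: C(30, 7) = 2035800; 2035800 < 1048576? NO
The largest n with C(n, 7) < 1048576 is n = 27 (where E[X] = 444015/524288 ≈ 0.8468914). Hence R(7, 7) > 27, i.e. R(7, 7) ≥ 28.

Largest n = 27; hence R(7, 7) > 27.


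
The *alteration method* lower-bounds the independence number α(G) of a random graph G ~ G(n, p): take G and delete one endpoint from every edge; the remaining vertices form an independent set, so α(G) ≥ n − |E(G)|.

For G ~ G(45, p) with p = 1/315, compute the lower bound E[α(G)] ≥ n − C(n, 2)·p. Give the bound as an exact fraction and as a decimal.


E[|E(G)|] = C(45, 2)·p = 990 · (1/315) = 22/7.
E[α(G)] ≥ n − E[|E(G)|] = 45 − 22/7 = 293/7.
Numerically: ≈ 41.857.
(This is only a lower bound; the true E[α(G)] may be larger.)

E[α(G)] ≥ 293/7 ≈ 41.857.


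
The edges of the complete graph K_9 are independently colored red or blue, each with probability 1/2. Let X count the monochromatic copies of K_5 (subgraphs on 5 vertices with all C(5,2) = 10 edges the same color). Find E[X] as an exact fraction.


Let X = Σ_S X_S over the C(9, 5) = 126 subsets S of size 5, where X_S = 1 if the K_5 on S is monochromatic.
For a fixed S, the K_5 on S has C(5, 2) = 10 edges. P[all 10 edges red] = (1/2)^10, and likewise for blue, so P[monochromatic] = 2·(1/2)^10 = 2^{1 − 10} = 1/512.
Summing: E[X] = C(9, 5) · 2^{1 − 10} = 126 · 1/512 = 63/256.
Numerically: E[X] ≈ 0.246094.

E[X] = C(9,5)·2^(1−C(5,2)) = 63/256 ≈ 0.246094.
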